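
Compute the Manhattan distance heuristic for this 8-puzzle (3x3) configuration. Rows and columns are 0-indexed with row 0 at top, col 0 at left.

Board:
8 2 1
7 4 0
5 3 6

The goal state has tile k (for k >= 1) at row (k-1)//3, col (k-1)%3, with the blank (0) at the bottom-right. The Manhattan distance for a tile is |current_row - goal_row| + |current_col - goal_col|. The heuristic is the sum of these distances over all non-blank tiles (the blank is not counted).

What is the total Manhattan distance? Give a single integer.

Tile 8: at (0,0), goal (2,1), distance |0-2|+|0-1| = 3
Tile 2: at (0,1), goal (0,1), distance |0-0|+|1-1| = 0
Tile 1: at (0,2), goal (0,0), distance |0-0|+|2-0| = 2
Tile 7: at (1,0), goal (2,0), distance |1-2|+|0-0| = 1
Tile 4: at (1,1), goal (1,0), distance |1-1|+|1-0| = 1
Tile 5: at (2,0), goal (1,1), distance |2-1|+|0-1| = 2
Tile 3: at (2,1), goal (0,2), distance |2-0|+|1-2| = 3
Tile 6: at (2,2), goal (1,2), distance |2-1|+|2-2| = 1
Sum: 3 + 0 + 2 + 1 + 1 + 2 + 3 + 1 = 13

Answer: 13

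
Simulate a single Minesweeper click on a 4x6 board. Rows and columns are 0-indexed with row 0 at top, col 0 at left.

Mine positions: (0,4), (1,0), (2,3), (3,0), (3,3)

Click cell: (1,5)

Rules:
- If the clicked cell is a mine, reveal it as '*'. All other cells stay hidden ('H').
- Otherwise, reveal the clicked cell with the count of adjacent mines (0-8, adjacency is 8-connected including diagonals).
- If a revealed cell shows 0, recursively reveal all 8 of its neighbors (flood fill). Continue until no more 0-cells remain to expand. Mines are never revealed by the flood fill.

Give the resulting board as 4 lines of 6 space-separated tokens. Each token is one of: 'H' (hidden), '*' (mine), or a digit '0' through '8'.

H H H H H H
H H H H H 1
H H H H H H
H H H H H H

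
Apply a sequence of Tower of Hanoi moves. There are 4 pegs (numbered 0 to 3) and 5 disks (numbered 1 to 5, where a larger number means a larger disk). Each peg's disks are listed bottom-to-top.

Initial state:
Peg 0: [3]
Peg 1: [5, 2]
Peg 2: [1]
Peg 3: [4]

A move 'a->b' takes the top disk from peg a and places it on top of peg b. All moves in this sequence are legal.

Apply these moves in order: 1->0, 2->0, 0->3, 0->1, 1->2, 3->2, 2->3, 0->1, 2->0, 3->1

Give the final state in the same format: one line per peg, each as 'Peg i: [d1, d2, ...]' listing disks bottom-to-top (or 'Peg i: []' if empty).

Answer: Peg 0: [2]
Peg 1: [5, 3, 1]
Peg 2: []
Peg 3: [4]

Derivation:
After move 1 (1->0):
Peg 0: [3, 2]
Peg 1: [5]
Peg 2: [1]
Peg 3: [4]

After move 2 (2->0):
Peg 0: [3, 2, 1]
Peg 1: [5]
Peg 2: []
Peg 3: [4]

After move 3 (0->3):
Peg 0: [3, 2]
Peg 1: [5]
Peg 2: []
Peg 3: [4, 1]

After move 4 (0->1):
Peg 0: [3]
Peg 1: [5, 2]
Peg 2: []
Peg 3: [4, 1]

After move 5 (1->2):
Peg 0: [3]
Peg 1: [5]
Peg 2: [2]
Peg 3: [4, 1]

After move 6 (3->2):
Peg 0: [3]
Peg 1: [5]
Peg 2: [2, 1]
Peg 3: [4]

After move 7 (2->3):
Peg 0: [3]
Peg 1: [5]
Peg 2: [2]
Peg 3: [4, 1]

After move 8 (0->1):
Peg 0: []
Peg 1: [5, 3]
Peg 2: [2]
Peg 3: [4, 1]

After move 9 (2->0):
Peg 0: [2]
Peg 1: [5, 3]
Peg 2: []
Peg 3: [4, 1]

After move 10 (3->1):
Peg 0: [2]
Peg 1: [5, 3, 1]
Peg 2: []
Peg 3: [4]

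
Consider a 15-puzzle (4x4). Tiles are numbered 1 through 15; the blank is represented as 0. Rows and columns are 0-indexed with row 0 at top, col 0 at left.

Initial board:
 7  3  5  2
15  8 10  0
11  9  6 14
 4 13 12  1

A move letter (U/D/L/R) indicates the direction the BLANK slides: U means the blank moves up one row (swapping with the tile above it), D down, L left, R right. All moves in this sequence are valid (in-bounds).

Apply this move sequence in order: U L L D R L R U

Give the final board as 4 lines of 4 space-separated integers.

After move 1 (U):
 7  3  5  0
15  8 10  2
11  9  6 14
 4 13 12  1

After move 2 (L):
 7  3  0  5
15  8 10  2
11  9  6 14
 4 13 12  1

After move 3 (L):
 7  0  3  5
15  8 10  2
11  9  6 14
 4 13 12  1

After move 4 (D):
 7  8  3  5
15  0 10  2
11  9  6 14
 4 13 12  1

After move 5 (R):
 7  8  3  5
15 10  0  2
11  9  6 14
 4 13 12  1

After move 6 (L):
 7  8  3  5
15  0 10  2
11  9  6 14
 4 13 12  1

After move 7 (R):
 7  8  3  5
15 10  0  2
11  9  6 14
 4 13 12  1

After move 8 (U):
 7  8  0  5
15 10  3  2
11  9  6 14
 4 13 12  1

Answer:  7  8  0  5
15 10  3  2
11  9  6 14
 4 13 12  1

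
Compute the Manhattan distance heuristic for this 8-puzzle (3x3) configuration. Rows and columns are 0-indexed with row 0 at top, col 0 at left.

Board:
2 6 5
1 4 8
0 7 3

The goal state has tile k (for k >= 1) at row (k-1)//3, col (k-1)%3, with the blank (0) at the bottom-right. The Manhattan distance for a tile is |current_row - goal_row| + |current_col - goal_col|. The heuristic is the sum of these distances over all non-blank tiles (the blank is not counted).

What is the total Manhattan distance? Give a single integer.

Tile 2: (0,0)->(0,1) = 1
Tile 6: (0,1)->(1,2) = 2
Tile 5: (0,2)->(1,1) = 2
Tile 1: (1,0)->(0,0) = 1
Tile 4: (1,1)->(1,0) = 1
Tile 8: (1,2)->(2,1) = 2
Tile 7: (2,1)->(2,0) = 1
Tile 3: (2,2)->(0,2) = 2
Sum: 1 + 2 + 2 + 1 + 1 + 2 + 1 + 2 = 12

Answer: 12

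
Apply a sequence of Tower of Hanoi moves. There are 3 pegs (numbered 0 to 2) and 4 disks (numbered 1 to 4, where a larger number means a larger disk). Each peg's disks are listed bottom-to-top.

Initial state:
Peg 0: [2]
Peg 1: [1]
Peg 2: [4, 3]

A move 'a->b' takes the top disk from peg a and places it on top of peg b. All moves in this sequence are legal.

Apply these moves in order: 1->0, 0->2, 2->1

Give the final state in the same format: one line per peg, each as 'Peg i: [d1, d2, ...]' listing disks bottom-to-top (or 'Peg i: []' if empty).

Answer: Peg 0: [2]
Peg 1: [1]
Peg 2: [4, 3]

Derivation:
After move 1 (1->0):
Peg 0: [2, 1]
Peg 1: []
Peg 2: [4, 3]

After move 2 (0->2):
Peg 0: [2]
Peg 1: []
Peg 2: [4, 3, 1]

After move 3 (2->1):
Peg 0: [2]
Peg 1: [1]
Peg 2: [4, 3]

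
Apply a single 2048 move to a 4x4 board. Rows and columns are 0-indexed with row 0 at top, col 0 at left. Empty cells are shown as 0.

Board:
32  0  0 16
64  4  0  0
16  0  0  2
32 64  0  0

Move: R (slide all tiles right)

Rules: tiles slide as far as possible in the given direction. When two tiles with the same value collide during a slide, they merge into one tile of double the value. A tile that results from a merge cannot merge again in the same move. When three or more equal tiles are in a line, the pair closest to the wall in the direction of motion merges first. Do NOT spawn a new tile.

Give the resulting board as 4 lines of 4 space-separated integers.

Answer:  0  0 32 16
 0  0 64  4
 0  0 16  2
 0  0 32 64

Derivation:
Slide right:
row 0: [32, 0, 0, 16] -> [0, 0, 32, 16]
row 1: [64, 4, 0, 0] -> [0, 0, 64, 4]
row 2: [16, 0, 0, 2] -> [0, 0, 16, 2]
row 3: [32, 64, 0, 0] -> [0, 0, 32, 64]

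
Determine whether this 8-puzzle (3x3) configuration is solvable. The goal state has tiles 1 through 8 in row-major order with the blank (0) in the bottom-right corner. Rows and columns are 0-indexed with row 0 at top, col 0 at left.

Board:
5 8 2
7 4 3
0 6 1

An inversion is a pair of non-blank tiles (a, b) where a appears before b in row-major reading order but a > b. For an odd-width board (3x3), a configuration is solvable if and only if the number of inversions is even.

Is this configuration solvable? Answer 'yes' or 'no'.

Answer: no

Derivation:
Inversions (pairs i<j in row-major order where tile[i] > tile[j] > 0): 19
19 is odd, so the puzzle is not solvable.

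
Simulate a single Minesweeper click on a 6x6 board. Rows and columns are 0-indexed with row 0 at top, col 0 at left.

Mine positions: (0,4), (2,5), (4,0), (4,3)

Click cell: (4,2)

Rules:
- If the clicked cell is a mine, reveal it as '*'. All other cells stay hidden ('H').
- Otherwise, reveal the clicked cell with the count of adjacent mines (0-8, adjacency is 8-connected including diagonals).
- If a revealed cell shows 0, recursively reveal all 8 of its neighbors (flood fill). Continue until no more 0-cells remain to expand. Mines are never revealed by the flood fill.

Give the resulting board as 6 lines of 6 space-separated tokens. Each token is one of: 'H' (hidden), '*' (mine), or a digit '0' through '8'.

H H H H H H
H H H H H H
H H H H H H
H H H H H H
H H 1 H H H
H H H H H H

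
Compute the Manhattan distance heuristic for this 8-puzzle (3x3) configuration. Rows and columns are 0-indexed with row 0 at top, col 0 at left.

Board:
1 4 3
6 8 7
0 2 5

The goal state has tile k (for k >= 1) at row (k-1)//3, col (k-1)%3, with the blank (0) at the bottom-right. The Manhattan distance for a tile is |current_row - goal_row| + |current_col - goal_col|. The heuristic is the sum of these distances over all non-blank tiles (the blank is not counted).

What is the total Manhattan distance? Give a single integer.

Tile 1: at (0,0), goal (0,0), distance |0-0|+|0-0| = 0
Tile 4: at (0,1), goal (1,0), distance |0-1|+|1-0| = 2
Tile 3: at (0,2), goal (0,2), distance |0-0|+|2-2| = 0
Tile 6: at (1,0), goal (1,2), distance |1-1|+|0-2| = 2
Tile 8: at (1,1), goal (2,1), distance |1-2|+|1-1| = 1
Tile 7: at (1,2), goal (2,0), distance |1-2|+|2-0| = 3
Tile 2: at (2,1), goal (0,1), distance |2-0|+|1-1| = 2
Tile 5: at (2,2), goal (1,1), distance |2-1|+|2-1| = 2
Sum: 0 + 2 + 0 + 2 + 1 + 3 + 2 + 2 = 12

Answer: 12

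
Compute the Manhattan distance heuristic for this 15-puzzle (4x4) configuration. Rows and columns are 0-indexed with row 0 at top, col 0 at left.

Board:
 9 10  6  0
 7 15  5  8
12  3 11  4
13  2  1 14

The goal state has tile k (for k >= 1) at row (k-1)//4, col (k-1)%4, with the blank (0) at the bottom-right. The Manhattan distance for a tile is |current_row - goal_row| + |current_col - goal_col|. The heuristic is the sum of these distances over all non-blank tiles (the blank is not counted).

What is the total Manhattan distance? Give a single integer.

Tile 9: at (0,0), goal (2,0), distance |0-2|+|0-0| = 2
Tile 10: at (0,1), goal (2,1), distance |0-2|+|1-1| = 2
Tile 6: at (0,2), goal (1,1), distance |0-1|+|2-1| = 2
Tile 7: at (1,0), goal (1,2), distance |1-1|+|0-2| = 2
Tile 15: at (1,1), goal (3,2), distance |1-3|+|1-2| = 3
Tile 5: at (1,2), goal (1,0), distance |1-1|+|2-0| = 2
Tile 8: at (1,3), goal (1,3), distance |1-1|+|3-3| = 0
Tile 12: at (2,0), goal (2,3), distance |2-2|+|0-3| = 3
Tile 3: at (2,1), goal (0,2), distance |2-0|+|1-2| = 3
Tile 11: at (2,2), goal (2,2), distance |2-2|+|2-2| = 0
Tile 4: at (2,3), goal (0,3), distance |2-0|+|3-3| = 2
Tile 13: at (3,0), goal (3,0), distance |3-3|+|0-0| = 0
Tile 2: at (3,1), goal (0,1), distance |3-0|+|1-1| = 3
Tile 1: at (3,2), goal (0,0), distance |3-0|+|2-0| = 5
Tile 14: at (3,3), goal (3,1), distance |3-3|+|3-1| = 2
Sum: 2 + 2 + 2 + 2 + 3 + 2 + 0 + 3 + 3 + 0 + 2 + 0 + 3 + 5 + 2 = 31

Answer: 31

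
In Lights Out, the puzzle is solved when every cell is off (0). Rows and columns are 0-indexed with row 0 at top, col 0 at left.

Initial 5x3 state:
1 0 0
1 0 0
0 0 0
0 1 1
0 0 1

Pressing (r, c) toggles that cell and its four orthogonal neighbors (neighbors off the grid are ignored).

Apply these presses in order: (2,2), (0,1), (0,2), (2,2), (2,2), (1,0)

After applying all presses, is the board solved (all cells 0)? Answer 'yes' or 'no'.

After press 1 at (2,2):
1 0 0
1 0 1
0 1 1
0 1 0
0 0 1

After press 2 at (0,1):
0 1 1
1 1 1
0 1 1
0 1 0
0 0 1

After press 3 at (0,2):
0 0 0
1 1 0
0 1 1
0 1 0
0 0 1

After press 4 at (2,2):
0 0 0
1 1 1
0 0 0
0 1 1
0 0 1

After press 5 at (2,2):
0 0 0
1 1 0
0 1 1
0 1 0
0 0 1

After press 6 at (1,0):
1 0 0
0 0 0
1 1 1
0 1 0
0 0 1

Lights still on: 6

Answer: no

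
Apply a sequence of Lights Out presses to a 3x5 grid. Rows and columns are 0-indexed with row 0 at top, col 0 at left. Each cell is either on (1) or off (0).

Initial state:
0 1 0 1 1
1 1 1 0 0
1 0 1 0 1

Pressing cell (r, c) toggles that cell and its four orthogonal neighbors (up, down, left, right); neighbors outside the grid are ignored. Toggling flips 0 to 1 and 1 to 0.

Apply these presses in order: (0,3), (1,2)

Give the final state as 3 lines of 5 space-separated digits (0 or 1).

Answer: 0 1 0 0 0
1 0 0 0 0
1 0 0 0 1

Derivation:
After press 1 at (0,3):
0 1 1 0 0
1 1 1 1 0
1 0 1 0 1

After press 2 at (1,2):
0 1 0 0 0
1 0 0 0 0
1 0 0 0 1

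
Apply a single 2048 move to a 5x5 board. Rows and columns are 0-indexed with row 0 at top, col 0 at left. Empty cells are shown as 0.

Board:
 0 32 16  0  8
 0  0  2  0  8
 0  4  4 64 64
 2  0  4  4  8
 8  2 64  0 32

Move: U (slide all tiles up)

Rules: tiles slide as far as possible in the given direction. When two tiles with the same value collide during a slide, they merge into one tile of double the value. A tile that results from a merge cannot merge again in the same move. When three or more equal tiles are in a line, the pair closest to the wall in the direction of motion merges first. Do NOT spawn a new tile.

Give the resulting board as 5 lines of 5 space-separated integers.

Answer:  2 32 16 64 16
 8  4  2  4 64
 0  2  8  0  8
 0  0 64  0 32
 0  0  0  0  0

Derivation:
Slide up:
col 0: [0, 0, 0, 2, 8] -> [2, 8, 0, 0, 0]
col 1: [32, 0, 4, 0, 2] -> [32, 4, 2, 0, 0]
col 2: [16, 2, 4, 4, 64] -> [16, 2, 8, 64, 0]
col 3: [0, 0, 64, 4, 0] -> [64, 4, 0, 0, 0]
col 4: [8, 8, 64, 8, 32] -> [16, 64, 8, 32, 0]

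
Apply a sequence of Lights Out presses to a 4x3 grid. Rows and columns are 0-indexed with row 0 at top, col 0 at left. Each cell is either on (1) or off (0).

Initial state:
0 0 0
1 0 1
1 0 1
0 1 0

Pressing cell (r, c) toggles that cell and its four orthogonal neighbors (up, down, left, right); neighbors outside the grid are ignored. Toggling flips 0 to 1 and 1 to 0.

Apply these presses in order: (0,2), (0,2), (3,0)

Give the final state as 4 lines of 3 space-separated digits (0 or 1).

After press 1 at (0,2):
0 1 1
1 0 0
1 0 1
0 1 0

After press 2 at (0,2):
0 0 0
1 0 1
1 0 1
0 1 0

After press 3 at (3,0):
0 0 0
1 0 1
0 0 1
1 0 0

Answer: 0 0 0
1 0 1
0 0 1
1 0 0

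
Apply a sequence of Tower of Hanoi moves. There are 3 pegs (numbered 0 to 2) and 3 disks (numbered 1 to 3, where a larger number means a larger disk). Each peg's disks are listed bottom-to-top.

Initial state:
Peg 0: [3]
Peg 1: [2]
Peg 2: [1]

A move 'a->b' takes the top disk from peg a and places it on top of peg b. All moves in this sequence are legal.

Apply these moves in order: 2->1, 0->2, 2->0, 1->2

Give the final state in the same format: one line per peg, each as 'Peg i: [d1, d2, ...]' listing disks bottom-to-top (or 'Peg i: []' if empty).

After move 1 (2->1):
Peg 0: [3]
Peg 1: [2, 1]
Peg 2: []

After move 2 (0->2):
Peg 0: []
Peg 1: [2, 1]
Peg 2: [3]

After move 3 (2->0):
Peg 0: [3]
Peg 1: [2, 1]
Peg 2: []

After move 4 (1->2):
Peg 0: [3]
Peg 1: [2]
Peg 2: [1]

Answer: Peg 0: [3]
Peg 1: [2]
Peg 2: [1]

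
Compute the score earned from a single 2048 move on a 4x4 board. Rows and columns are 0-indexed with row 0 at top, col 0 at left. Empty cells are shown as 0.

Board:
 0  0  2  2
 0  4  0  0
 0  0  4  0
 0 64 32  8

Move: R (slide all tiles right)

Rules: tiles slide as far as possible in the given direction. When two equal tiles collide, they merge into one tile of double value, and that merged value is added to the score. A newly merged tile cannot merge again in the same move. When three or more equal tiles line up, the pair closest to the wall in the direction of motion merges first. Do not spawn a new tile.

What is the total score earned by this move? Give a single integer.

Slide right:
row 0: [0, 0, 2, 2] -> [0, 0, 0, 4]  score +4 (running 4)
row 1: [0, 4, 0, 0] -> [0, 0, 0, 4]  score +0 (running 4)
row 2: [0, 0, 4, 0] -> [0, 0, 0, 4]  score +0 (running 4)
row 3: [0, 64, 32, 8] -> [0, 64, 32, 8]  score +0 (running 4)
Board after move:
 0  0  0  4
 0  0  0  4
 0  0  0  4
 0 64 32  8

Answer: 4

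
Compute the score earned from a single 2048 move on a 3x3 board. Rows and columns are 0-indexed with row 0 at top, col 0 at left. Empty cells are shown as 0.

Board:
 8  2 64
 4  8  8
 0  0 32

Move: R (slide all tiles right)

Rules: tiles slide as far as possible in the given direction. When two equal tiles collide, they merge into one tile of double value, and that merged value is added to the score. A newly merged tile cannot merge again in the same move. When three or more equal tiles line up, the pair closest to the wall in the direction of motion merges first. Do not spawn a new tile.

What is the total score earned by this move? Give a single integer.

Answer: 16

Derivation:
Slide right:
row 0: [8, 2, 64] -> [8, 2, 64]  score +0 (running 0)
row 1: [4, 8, 8] -> [0, 4, 16]  score +16 (running 16)
row 2: [0, 0, 32] -> [0, 0, 32]  score +0 (running 16)
Board after move:
 8  2 64
 0  4 16
 0  0 32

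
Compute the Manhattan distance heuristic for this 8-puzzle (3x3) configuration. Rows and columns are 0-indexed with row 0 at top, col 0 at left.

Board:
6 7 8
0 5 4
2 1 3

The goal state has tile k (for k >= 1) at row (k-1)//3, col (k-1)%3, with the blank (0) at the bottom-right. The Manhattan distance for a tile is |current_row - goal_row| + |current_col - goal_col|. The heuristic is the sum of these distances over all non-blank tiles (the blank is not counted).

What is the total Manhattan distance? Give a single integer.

Answer: 19

Derivation:
Tile 6: at (0,0), goal (1,2), distance |0-1|+|0-2| = 3
Tile 7: at (0,1), goal (2,0), distance |0-2|+|1-0| = 3
Tile 8: at (0,2), goal (2,1), distance |0-2|+|2-1| = 3
Tile 5: at (1,1), goal (1,1), distance |1-1|+|1-1| = 0
Tile 4: at (1,2), goal (1,0), distance |1-1|+|2-0| = 2
Tile 2: at (2,0), goal (0,1), distance |2-0|+|0-1| = 3
Tile 1: at (2,1), goal (0,0), distance |2-0|+|1-0| = 3
Tile 3: at (2,2), goal (0,2), distance |2-0|+|2-2| = 2
Sum: 3 + 3 + 3 + 0 + 2 + 3 + 3 + 2 = 19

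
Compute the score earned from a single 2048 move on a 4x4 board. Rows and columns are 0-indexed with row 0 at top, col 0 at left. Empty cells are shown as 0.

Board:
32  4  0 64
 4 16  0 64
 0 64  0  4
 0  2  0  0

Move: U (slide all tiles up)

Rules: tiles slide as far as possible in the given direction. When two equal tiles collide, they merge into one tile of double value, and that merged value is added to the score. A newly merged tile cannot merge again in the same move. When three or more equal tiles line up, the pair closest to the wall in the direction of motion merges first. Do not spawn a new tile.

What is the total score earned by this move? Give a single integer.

Answer: 128

Derivation:
Slide up:
col 0: [32, 4, 0, 0] -> [32, 4, 0, 0]  score +0 (running 0)
col 1: [4, 16, 64, 2] -> [4, 16, 64, 2]  score +0 (running 0)
col 2: [0, 0, 0, 0] -> [0, 0, 0, 0]  score +0 (running 0)
col 3: [64, 64, 4, 0] -> [128, 4, 0, 0]  score +128 (running 128)
Board after move:
 32   4   0 128
  4  16   0   4
  0  64   0   0
  0   2   0   0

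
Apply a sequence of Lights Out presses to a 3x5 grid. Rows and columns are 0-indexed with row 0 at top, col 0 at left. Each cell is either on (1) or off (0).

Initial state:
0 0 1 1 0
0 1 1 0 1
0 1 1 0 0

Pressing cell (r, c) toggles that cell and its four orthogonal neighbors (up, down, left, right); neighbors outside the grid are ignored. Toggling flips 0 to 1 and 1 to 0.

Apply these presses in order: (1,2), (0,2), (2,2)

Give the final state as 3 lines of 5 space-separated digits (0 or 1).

After press 1 at (1,2):
0 0 0 1 0
0 0 0 1 1
0 1 0 0 0

After press 2 at (0,2):
0 1 1 0 0
0 0 1 1 1
0 1 0 0 0

After press 3 at (2,2):
0 1 1 0 0
0 0 0 1 1
0 0 1 1 0

Answer: 0 1 1 0 0
0 0 0 1 1
0 0 1 1 0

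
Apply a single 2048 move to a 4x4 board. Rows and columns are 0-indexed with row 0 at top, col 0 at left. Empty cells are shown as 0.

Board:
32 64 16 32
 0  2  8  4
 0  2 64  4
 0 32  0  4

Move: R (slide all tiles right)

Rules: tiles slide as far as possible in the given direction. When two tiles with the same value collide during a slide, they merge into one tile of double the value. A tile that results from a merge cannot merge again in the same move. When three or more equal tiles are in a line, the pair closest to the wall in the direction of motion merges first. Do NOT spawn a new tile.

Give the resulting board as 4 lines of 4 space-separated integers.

Answer: 32 64 16 32
 0  2  8  4
 0  2 64  4
 0  0 32  4

Derivation:
Slide right:
row 0: [32, 64, 16, 32] -> [32, 64, 16, 32]
row 1: [0, 2, 8, 4] -> [0, 2, 8, 4]
row 2: [0, 2, 64, 4] -> [0, 2, 64, 4]
row 3: [0, 32, 0, 4] -> [0, 0, 32, 4]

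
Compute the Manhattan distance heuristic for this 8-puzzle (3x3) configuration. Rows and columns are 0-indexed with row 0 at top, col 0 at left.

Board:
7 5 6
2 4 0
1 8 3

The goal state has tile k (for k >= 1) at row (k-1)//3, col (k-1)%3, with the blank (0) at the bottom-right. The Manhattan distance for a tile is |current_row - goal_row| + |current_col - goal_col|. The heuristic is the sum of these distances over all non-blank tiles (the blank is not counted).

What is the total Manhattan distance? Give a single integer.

Tile 7: at (0,0), goal (2,0), distance |0-2|+|0-0| = 2
Tile 5: at (0,1), goal (1,1), distance |0-1|+|1-1| = 1
Tile 6: at (0,2), goal (1,2), distance |0-1|+|2-2| = 1
Tile 2: at (1,0), goal (0,1), distance |1-0|+|0-1| = 2
Tile 4: at (1,1), goal (1,0), distance |1-1|+|1-0| = 1
Tile 1: at (2,0), goal (0,0), distance |2-0|+|0-0| = 2
Tile 8: at (2,1), goal (2,1), distance |2-2|+|1-1| = 0
Tile 3: at (2,2), goal (0,2), distance |2-0|+|2-2| = 2
Sum: 2 + 1 + 1 + 2 + 1 + 2 + 0 + 2 = 11

Answer: 11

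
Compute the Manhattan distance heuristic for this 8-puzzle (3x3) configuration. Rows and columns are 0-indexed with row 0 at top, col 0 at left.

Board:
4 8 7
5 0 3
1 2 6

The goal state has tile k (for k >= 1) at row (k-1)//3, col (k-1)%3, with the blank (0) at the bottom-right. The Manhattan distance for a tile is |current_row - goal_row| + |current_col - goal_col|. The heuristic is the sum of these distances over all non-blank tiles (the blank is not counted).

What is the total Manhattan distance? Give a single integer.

Tile 4: (0,0)->(1,0) = 1
Tile 8: (0,1)->(2,1) = 2
Tile 7: (0,2)->(2,0) = 4
Tile 5: (1,0)->(1,1) = 1
Tile 3: (1,2)->(0,2) = 1
Tile 1: (2,0)->(0,0) = 2
Tile 2: (2,1)->(0,1) = 2
Tile 6: (2,2)->(1,2) = 1
Sum: 1 + 2 + 4 + 1 + 1 + 2 + 2 + 1 = 14

Answer: 14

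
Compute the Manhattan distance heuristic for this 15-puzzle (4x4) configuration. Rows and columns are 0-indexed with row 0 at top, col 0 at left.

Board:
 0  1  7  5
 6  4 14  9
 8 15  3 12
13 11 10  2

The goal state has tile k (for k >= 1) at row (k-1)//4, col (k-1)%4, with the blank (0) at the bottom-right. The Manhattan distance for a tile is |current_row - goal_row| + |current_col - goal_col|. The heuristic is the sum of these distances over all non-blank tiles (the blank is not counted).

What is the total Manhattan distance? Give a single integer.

Answer: 34

Derivation:
Tile 1: at (0,1), goal (0,0), distance |0-0|+|1-0| = 1
Tile 7: at (0,2), goal (1,2), distance |0-1|+|2-2| = 1
Tile 5: at (0,3), goal (1,0), distance |0-1|+|3-0| = 4
Tile 6: at (1,0), goal (1,1), distance |1-1|+|0-1| = 1
Tile 4: at (1,1), goal (0,3), distance |1-0|+|1-3| = 3
Tile 14: at (1,2), goal (3,1), distance |1-3|+|2-1| = 3
Tile 9: at (1,3), goal (2,0), distance |1-2|+|3-0| = 4
Tile 8: at (2,0), goal (1,3), distance |2-1|+|0-3| = 4
Tile 15: at (2,1), goal (3,2), distance |2-3|+|1-2| = 2
Tile 3: at (2,2), goal (0,2), distance |2-0|+|2-2| = 2
Tile 12: at (2,3), goal (2,3), distance |2-2|+|3-3| = 0
Tile 13: at (3,0), goal (3,0), distance |3-3|+|0-0| = 0
Tile 11: at (3,1), goal (2,2), distance |3-2|+|1-2| = 2
Tile 10: at (3,2), goal (2,1), distance |3-2|+|2-1| = 2
Tile 2: at (3,3), goal (0,1), distance |3-0|+|3-1| = 5
Sum: 1 + 1 + 4 + 1 + 3 + 3 + 4 + 4 + 2 + 2 + 0 + 0 + 2 + 2 + 5 = 34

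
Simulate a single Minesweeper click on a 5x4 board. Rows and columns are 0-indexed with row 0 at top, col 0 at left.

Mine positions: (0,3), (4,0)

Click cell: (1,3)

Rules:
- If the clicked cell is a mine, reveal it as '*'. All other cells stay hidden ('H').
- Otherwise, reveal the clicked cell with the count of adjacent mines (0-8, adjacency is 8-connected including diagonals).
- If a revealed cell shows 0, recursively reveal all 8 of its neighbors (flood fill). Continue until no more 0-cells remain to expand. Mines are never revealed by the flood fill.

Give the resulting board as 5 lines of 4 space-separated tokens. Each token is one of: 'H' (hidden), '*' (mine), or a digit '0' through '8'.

H H H H
H H H 1
H H H H
H H H H
H H H H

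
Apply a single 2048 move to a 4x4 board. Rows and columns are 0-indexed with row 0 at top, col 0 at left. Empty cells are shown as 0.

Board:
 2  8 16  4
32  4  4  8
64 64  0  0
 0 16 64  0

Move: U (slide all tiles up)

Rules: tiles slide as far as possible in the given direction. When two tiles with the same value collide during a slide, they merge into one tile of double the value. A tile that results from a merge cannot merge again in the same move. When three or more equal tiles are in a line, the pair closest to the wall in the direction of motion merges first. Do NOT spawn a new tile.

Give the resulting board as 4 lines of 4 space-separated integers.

Slide up:
col 0: [2, 32, 64, 0] -> [2, 32, 64, 0]
col 1: [8, 4, 64, 16] -> [8, 4, 64, 16]
col 2: [16, 4, 0, 64] -> [16, 4, 64, 0]
col 3: [4, 8, 0, 0] -> [4, 8, 0, 0]

Answer:  2  8 16  4
32  4  4  8
64 64 64  0
 0 16  0  0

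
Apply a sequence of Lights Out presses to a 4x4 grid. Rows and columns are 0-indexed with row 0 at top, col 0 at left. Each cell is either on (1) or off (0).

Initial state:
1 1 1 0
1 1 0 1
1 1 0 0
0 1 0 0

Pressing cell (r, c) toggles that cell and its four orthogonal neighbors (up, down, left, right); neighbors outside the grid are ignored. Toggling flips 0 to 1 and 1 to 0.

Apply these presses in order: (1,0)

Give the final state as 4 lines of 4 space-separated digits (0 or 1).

After press 1 at (1,0):
0 1 1 0
0 0 0 1
0 1 0 0
0 1 0 0

Answer: 0 1 1 0
0 0 0 1
0 1 0 0
0 1 0 0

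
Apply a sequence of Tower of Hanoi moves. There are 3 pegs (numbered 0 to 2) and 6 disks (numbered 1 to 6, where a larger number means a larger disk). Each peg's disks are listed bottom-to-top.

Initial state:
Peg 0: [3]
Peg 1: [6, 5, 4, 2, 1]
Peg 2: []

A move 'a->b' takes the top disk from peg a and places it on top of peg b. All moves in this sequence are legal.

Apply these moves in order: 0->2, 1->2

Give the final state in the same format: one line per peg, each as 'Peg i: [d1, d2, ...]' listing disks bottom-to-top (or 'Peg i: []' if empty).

Answer: Peg 0: []
Peg 1: [6, 5, 4, 2]
Peg 2: [3, 1]

Derivation:
After move 1 (0->2):
Peg 0: []
Peg 1: [6, 5, 4, 2, 1]
Peg 2: [3]

After move 2 (1->2):
Peg 0: []
Peg 1: [6, 5, 4, 2]
Peg 2: [3, 1]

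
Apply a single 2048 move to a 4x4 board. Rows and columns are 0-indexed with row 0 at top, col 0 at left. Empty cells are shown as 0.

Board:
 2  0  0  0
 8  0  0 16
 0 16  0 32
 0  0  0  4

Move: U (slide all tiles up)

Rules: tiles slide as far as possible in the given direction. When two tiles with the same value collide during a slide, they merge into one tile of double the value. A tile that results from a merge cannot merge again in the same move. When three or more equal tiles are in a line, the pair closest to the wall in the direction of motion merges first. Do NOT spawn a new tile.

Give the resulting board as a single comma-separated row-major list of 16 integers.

Slide up:
col 0: [2, 8, 0, 0] -> [2, 8, 0, 0]
col 1: [0, 0, 16, 0] -> [16, 0, 0, 0]
col 2: [0, 0, 0, 0] -> [0, 0, 0, 0]
col 3: [0, 16, 32, 4] -> [16, 32, 4, 0]

Answer: 2, 16, 0, 16, 8, 0, 0, 32, 0, 0, 0, 4, 0, 0, 0, 0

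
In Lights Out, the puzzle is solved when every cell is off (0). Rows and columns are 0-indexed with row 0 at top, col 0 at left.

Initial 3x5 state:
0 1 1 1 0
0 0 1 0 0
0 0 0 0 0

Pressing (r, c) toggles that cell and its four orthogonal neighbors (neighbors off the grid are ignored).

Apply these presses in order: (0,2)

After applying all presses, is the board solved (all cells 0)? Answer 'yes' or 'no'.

Answer: yes

Derivation:
After press 1 at (0,2):
0 0 0 0 0
0 0 0 0 0
0 0 0 0 0

Lights still on: 0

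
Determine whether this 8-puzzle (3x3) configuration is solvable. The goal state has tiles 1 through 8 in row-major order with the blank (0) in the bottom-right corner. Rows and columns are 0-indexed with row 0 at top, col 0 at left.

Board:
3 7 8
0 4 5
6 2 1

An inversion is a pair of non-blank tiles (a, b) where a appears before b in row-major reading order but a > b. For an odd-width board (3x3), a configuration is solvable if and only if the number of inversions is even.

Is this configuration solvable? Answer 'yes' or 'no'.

Answer: no

Derivation:
Inversions (pairs i<j in row-major order where tile[i] > tile[j] > 0): 19
19 is odd, so the puzzle is not solvable.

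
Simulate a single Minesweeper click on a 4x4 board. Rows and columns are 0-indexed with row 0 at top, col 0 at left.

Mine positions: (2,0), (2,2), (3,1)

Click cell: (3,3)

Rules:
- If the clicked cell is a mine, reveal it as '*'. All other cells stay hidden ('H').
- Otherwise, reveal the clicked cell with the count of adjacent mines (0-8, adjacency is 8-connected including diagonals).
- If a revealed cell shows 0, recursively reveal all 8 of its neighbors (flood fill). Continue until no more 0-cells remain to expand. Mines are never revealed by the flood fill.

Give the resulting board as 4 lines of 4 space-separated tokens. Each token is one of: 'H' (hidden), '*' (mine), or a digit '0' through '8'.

H H H H
H H H H
H H H H
H H H 1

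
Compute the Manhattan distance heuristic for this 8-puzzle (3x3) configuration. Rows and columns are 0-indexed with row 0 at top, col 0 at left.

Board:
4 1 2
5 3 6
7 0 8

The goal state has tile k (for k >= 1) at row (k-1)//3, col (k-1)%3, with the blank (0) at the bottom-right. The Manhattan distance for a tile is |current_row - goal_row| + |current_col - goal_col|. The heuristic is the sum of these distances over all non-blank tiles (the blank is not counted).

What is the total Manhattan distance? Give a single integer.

Answer: 7

Derivation:
Tile 4: at (0,0), goal (1,0), distance |0-1|+|0-0| = 1
Tile 1: at (0,1), goal (0,0), distance |0-0|+|1-0| = 1
Tile 2: at (0,2), goal (0,1), distance |0-0|+|2-1| = 1
Tile 5: at (1,0), goal (1,1), distance |1-1|+|0-1| = 1
Tile 3: at (1,1), goal (0,2), distance |1-0|+|1-2| = 2
Tile 6: at (1,2), goal (1,2), distance |1-1|+|2-2| = 0
Tile 7: at (2,0), goal (2,0), distance |2-2|+|0-0| = 0
Tile 8: at (2,2), goal (2,1), distance |2-2|+|2-1| = 1
Sum: 1 + 1 + 1 + 1 + 2 + 0 + 0 + 1 = 7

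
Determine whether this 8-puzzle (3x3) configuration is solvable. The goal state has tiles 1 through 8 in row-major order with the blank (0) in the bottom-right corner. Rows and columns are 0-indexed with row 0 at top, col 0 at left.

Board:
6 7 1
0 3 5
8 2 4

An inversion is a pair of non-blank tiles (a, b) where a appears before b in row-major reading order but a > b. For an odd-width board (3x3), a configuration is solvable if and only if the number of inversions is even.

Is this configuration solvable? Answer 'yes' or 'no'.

Inversions (pairs i<j in row-major order where tile[i] > tile[j] > 0): 15
15 is odd, so the puzzle is not solvable.

Answer: no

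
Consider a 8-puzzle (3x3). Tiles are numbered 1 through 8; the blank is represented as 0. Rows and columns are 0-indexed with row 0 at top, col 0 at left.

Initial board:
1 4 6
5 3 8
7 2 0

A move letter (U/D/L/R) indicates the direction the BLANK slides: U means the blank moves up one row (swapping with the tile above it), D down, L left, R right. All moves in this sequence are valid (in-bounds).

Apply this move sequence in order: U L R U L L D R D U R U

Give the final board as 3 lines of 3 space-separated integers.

Answer: 5 1 0
3 6 4
7 2 8

Derivation:
After move 1 (U):
1 4 6
5 3 0
7 2 8

After move 2 (L):
1 4 6
5 0 3
7 2 8

After move 3 (R):
1 4 6
5 3 0
7 2 8

After move 4 (U):
1 4 0
5 3 6
7 2 8

After move 5 (L):
1 0 4
5 3 6
7 2 8

After move 6 (L):
0 1 4
5 3 6
7 2 8

After move 7 (D):
5 1 4
0 3 6
7 2 8

After move 8 (R):
5 1 4
3 0 6
7 2 8

After move 9 (D):
5 1 4
3 2 6
7 0 8

After move 10 (U):
5 1 4
3 0 6
7 2 8

After move 11 (R):
5 1 4
3 6 0
7 2 8

After move 12 (U):
5 1 0
3 6 4
7 2 8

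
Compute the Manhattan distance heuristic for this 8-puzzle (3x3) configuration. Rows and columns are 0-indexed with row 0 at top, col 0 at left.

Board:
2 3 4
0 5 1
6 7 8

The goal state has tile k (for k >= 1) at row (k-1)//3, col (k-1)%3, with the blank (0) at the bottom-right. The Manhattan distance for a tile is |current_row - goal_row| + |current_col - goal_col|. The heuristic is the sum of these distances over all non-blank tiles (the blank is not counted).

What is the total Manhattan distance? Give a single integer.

Tile 2: at (0,0), goal (0,1), distance |0-0|+|0-1| = 1
Tile 3: at (0,1), goal (0,2), distance |0-0|+|1-2| = 1
Tile 4: at (0,2), goal (1,0), distance |0-1|+|2-0| = 3
Tile 5: at (1,1), goal (1,1), distance |1-1|+|1-1| = 0
Tile 1: at (1,2), goal (0,0), distance |1-0|+|2-0| = 3
Tile 6: at (2,0), goal (1,2), distance |2-1|+|0-2| = 3
Tile 7: at (2,1), goal (2,0), distance |2-2|+|1-0| = 1
Tile 8: at (2,2), goal (2,1), distance |2-2|+|2-1| = 1
Sum: 1 + 1 + 3 + 0 + 3 + 3 + 1 + 1 = 13

Answer: 13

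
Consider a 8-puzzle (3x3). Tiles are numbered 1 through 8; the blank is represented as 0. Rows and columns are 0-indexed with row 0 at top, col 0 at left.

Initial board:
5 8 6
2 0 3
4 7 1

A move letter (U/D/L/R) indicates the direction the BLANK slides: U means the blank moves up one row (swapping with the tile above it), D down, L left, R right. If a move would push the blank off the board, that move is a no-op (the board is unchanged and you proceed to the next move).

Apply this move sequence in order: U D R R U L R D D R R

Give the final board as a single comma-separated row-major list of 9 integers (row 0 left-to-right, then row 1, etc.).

After move 1 (U):
5 0 6
2 8 3
4 7 1

After move 2 (D):
5 8 6
2 0 3
4 7 1

After move 3 (R):
5 8 6
2 3 0
4 7 1

After move 4 (R):
5 8 6
2 3 0
4 7 1

After move 5 (U):
5 8 0
2 3 6
4 7 1

After move 6 (L):
5 0 8
2 3 6
4 7 1

After move 7 (R):
5 8 0
2 3 6
4 7 1

After move 8 (D):
5 8 6
2 3 0
4 7 1

After move 9 (D):
5 8 6
2 3 1
4 7 0

After move 10 (R):
5 8 6
2 3 1
4 7 0

After move 11 (R):
5 8 6
2 3 1
4 7 0

Answer: 5, 8, 6, 2, 3, 1, 4, 7, 0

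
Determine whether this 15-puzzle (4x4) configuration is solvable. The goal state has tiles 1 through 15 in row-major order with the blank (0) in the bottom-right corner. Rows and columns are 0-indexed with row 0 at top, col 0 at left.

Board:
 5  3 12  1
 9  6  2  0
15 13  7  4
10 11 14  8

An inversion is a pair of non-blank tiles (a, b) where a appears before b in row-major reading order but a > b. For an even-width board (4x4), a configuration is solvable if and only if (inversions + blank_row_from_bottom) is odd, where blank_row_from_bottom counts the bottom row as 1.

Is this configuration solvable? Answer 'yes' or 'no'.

Inversions: 38
Blank is in row 1 (0-indexed from top), which is row 3 counting from the bottom (bottom = 1).
38 + 3 = 41, which is odd, so the puzzle is solvable.

Answer: yes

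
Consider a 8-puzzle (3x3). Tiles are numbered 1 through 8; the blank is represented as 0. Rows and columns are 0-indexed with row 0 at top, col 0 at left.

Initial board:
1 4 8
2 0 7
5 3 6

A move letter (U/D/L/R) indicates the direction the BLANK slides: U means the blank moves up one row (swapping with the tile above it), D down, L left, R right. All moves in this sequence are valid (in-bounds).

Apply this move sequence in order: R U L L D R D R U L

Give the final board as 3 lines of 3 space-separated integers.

After move 1 (R):
1 4 8
2 7 0
5 3 6

After move 2 (U):
1 4 0
2 7 8
5 3 6

After move 3 (L):
1 0 4
2 7 8
5 3 6

After move 4 (L):
0 1 4
2 7 8
5 3 6

After move 5 (D):
2 1 4
0 7 8
5 3 6

After move 6 (R):
2 1 4
7 0 8
5 3 6

After move 7 (D):
2 1 4
7 3 8
5 0 6

After move 8 (R):
2 1 4
7 3 8
5 6 0

After move 9 (U):
2 1 4
7 3 0
5 6 8

After move 10 (L):
2 1 4
7 0 3
5 6 8

Answer: 2 1 4
7 0 3
5 6 8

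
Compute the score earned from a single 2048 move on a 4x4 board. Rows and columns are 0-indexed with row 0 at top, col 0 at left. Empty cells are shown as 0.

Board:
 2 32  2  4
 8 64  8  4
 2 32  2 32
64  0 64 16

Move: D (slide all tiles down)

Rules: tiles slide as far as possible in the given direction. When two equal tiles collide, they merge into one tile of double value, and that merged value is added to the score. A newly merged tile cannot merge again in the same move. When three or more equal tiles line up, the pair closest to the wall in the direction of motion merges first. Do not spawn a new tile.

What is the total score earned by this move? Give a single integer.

Slide down:
col 0: [2, 8, 2, 64] -> [2, 8, 2, 64]  score +0 (running 0)
col 1: [32, 64, 32, 0] -> [0, 32, 64, 32]  score +0 (running 0)
col 2: [2, 8, 2, 64] -> [2, 8, 2, 64]  score +0 (running 0)
col 3: [4, 4, 32, 16] -> [0, 8, 32, 16]  score +8 (running 8)
Board after move:
 2  0  2  0
 8 32  8  8
 2 64  2 32
64 32 64 16

Answer: 8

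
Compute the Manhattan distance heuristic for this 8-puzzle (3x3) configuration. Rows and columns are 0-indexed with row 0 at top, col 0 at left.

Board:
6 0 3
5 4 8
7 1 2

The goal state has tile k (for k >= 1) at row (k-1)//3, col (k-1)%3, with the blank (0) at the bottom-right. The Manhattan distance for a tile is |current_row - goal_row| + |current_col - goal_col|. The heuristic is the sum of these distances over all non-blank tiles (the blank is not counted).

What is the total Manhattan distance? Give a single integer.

Tile 6: at (0,0), goal (1,2), distance |0-1|+|0-2| = 3
Tile 3: at (0,2), goal (0,2), distance |0-0|+|2-2| = 0
Tile 5: at (1,0), goal (1,1), distance |1-1|+|0-1| = 1
Tile 4: at (1,1), goal (1,0), distance |1-1|+|1-0| = 1
Tile 8: at (1,2), goal (2,1), distance |1-2|+|2-1| = 2
Tile 7: at (2,0), goal (2,0), distance |2-2|+|0-0| = 0
Tile 1: at (2,1), goal (0,0), distance |2-0|+|1-0| = 3
Tile 2: at (2,2), goal (0,1), distance |2-0|+|2-1| = 3
Sum: 3 + 0 + 1 + 1 + 2 + 0 + 3 + 3 = 13

Answer: 13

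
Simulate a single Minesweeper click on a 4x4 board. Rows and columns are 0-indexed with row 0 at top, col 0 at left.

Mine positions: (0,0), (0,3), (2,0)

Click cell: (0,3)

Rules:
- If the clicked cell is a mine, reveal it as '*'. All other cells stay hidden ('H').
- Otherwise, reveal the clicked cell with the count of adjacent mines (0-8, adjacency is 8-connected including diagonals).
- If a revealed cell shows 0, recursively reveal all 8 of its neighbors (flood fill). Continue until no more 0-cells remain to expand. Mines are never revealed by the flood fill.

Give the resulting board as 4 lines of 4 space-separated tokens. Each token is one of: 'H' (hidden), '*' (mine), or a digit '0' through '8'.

H H H *
H H H H
H H H H
H H H H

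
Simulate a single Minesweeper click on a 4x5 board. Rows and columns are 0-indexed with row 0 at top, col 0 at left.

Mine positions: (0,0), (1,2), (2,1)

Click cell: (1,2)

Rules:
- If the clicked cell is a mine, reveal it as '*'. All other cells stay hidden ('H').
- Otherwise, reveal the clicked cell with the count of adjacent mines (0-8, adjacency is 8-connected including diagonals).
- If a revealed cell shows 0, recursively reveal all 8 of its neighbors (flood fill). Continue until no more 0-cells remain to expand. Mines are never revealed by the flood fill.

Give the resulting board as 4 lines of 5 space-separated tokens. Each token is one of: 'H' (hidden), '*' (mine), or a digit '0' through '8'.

H H H H H
H H * H H
H H H H H
H H H H H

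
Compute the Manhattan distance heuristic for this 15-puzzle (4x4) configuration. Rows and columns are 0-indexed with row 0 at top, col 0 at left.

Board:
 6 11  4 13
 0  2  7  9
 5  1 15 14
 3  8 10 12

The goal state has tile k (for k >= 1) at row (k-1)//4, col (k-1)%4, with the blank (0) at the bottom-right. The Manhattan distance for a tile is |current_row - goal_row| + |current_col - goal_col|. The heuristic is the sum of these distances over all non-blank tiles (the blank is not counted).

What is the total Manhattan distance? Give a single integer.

Answer: 37

Derivation:
Tile 6: at (0,0), goal (1,1), distance |0-1|+|0-1| = 2
Tile 11: at (0,1), goal (2,2), distance |0-2|+|1-2| = 3
Tile 4: at (0,2), goal (0,3), distance |0-0|+|2-3| = 1
Tile 13: at (0,3), goal (3,0), distance |0-3|+|3-0| = 6
Tile 2: at (1,1), goal (0,1), distance |1-0|+|1-1| = 1
Tile 7: at (1,2), goal (1,2), distance |1-1|+|2-2| = 0
Tile 9: at (1,3), goal (2,0), distance |1-2|+|3-0| = 4
Tile 5: at (2,0), goal (1,0), distance |2-1|+|0-0| = 1
Tile 1: at (2,1), goal (0,0), distance |2-0|+|1-0| = 3
Tile 15: at (2,2), goal (3,2), distance |2-3|+|2-2| = 1
Tile 14: at (2,3), goal (3,1), distance |2-3|+|3-1| = 3
Tile 3: at (3,0), goal (0,2), distance |3-0|+|0-2| = 5
Tile 8: at (3,1), goal (1,3), distance |3-1|+|1-3| = 4
Tile 10: at (3,2), goal (2,1), distance |3-2|+|2-1| = 2
Tile 12: at (3,3), goal (2,3), distance |3-2|+|3-3| = 1
Sum: 2 + 3 + 1 + 6 + 1 + 0 + 4 + 1 + 3 + 1 + 3 + 5 + 4 + 2 + 1 = 37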